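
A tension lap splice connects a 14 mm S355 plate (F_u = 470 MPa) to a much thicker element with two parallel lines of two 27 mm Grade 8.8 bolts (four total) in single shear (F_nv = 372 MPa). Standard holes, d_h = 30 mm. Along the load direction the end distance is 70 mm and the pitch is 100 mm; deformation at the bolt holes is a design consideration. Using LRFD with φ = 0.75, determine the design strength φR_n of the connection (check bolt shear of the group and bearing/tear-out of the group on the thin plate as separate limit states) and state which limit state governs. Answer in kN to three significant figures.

639 kN (bolt shear governs)

Bolt shear: A_b = π·27²/4 = 572.6 mm²; R_n = 372 × 572.6 × 4 × 1 / 1000 = 852 kN → 0.75 × 852 = 639 kN.
Bearing (1.2 l_c t F_u ≤ 2.4 d t F_u): upper limit = 2.4·27·14·470 / 1000 = 426.4 kN.
  Edge l_c = 70 − 30/2 = 55 → r_n = 426.4 kN; interior l_c = 100 − 30 = 70 → r_n = 426.4 kN.
  R_n,bearing = 2·426.4 + 2·426.4 = 1706 kN → 0.75 × 1706 = 1280 kN.
Bolt shear governs: 639 kN.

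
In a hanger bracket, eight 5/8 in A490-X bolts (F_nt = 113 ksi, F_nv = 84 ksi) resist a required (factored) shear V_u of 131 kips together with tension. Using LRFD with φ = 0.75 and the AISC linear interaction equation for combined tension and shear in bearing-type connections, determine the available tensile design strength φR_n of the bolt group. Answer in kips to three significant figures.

A_b = π·0.625²/4 = 0.3068 in²; f_rv = 131 / (8 × 0.3068) = 53.37 ksi.
F'_nt = 1.3 F_nt − (F_nt / φF_nv) f_rv = 1.3·113 − (113/(0.75·84))·53.37 = 51.17 ksi, capped at F_nt → F'_nt = 51.17 ksi.
R_n = F'_nt · A_b · n = 51.17 × 0.3068 × 8 = 125.6 kips.
Design strength φR_n = 0.75 × 125.6 = 94.2 kips.

94.2 kips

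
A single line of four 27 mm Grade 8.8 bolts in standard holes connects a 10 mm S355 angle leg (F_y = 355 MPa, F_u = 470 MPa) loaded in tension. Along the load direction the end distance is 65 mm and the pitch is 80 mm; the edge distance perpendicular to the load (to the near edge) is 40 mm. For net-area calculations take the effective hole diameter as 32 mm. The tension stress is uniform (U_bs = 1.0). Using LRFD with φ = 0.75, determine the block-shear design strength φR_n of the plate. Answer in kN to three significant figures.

Shear plane L_v = 65 + 3·80 = 305 mm; A_gv = 305 × 10 = 3050 mm².
A_nv = (305 − 3.5·32) × 10 = 1930 mm².
A_nt = (40 − 0.5·32) × 10 = 240 mm².
0.6 F_u A_nv = 544.3 kN; 0.6 F_y A_gv = 649.6 kN → shear rupture governs the shear term.
R_n = 544.3 + 1.0 × 470 × 240 / 1000 = 657.1 kN.
Design strength φR_n = 0.75 × 657.1 = 493 kN.

493 kN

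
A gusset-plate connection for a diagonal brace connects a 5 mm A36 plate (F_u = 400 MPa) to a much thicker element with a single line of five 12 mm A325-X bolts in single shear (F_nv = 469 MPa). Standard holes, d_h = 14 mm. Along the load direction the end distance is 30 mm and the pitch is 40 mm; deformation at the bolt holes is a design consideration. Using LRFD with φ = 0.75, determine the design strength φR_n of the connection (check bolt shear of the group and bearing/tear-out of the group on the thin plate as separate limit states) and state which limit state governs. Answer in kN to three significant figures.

199 kN (bolt shear governs)

Bolt shear: A_b = π·12²/4 = 113.1 mm²; R_n = 469 × 113.1 × 5 × 1 / 1000 = 265.2 kN → 0.75 × 265.2 = 199 kN.
Bearing (1.2 l_c t F_u ≤ 2.4 d t F_u): upper limit = 2.4·12·5·400 / 1000 = 57.6 kN.
  Edge l_c = 30 − 14/2 = 23 → r_n = 55.2 kN; interior l_c = 40 − 14 = 26 → r_n = 57.6 kN.
  R_n,bearing = 1·55.2 + 4·57.6 = 285.6 kN → 0.75 × 285.6 = 214 kN.
Bolt shear governs: 199 kN.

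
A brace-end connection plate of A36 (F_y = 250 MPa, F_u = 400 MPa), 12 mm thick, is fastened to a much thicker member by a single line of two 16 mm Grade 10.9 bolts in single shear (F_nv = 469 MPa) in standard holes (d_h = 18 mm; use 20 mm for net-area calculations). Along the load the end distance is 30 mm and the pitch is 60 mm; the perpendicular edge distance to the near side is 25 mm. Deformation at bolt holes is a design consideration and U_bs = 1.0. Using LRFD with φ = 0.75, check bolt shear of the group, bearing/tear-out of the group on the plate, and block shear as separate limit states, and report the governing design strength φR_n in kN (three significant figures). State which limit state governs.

141 kN (bolt shear governs)

Bolt shear: A_b = π·16²/4 = 201.1 mm²; R_n = 469 × 201.1 × 2 × 1 / 1000 = 188.6 kN → 0.75 × 188.6 = 141 kN.
Bearing: edge l_c = 21, r_n = 121 kN; interior l_c = 42, r_n = 184.3 kN; R_n = 121 + 1·184.3 = 305.3 kN → 229 kN.
Block shear: A_gv = 1080, A_nv = 720, A_nt = 180 mm²; R_n = min(0.6F_uA_nv, 0.6F_yA_gv) + U_bs·F_u·A_nt = 234 kN → 176 kN.
Bolt shear governs: 141 kN.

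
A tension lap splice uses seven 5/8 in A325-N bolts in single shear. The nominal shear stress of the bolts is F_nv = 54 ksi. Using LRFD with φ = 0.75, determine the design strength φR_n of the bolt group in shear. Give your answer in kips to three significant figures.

A_b = π × 0.625² / 4 = 0.3068 in².
R_n = F_nv · A_b · n · n_s = 54 × 0.3068 × 7 × 1 = 116 kips.
Design strength φR_n = 0.75 × 116 = 87 kips.

87 kips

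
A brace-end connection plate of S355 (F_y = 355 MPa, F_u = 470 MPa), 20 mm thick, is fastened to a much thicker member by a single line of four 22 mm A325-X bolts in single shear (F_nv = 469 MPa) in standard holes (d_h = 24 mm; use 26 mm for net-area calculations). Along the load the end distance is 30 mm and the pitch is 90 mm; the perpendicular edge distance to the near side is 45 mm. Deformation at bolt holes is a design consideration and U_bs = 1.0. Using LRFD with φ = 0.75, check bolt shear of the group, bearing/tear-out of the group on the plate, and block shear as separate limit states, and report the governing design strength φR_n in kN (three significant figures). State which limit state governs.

Bolt shear: A_b = π·22²/4 = 380.1 mm²; R_n = 469 × 380.1 × 4 × 1 / 1000 = 713.1 kN → 0.75 × 713.1 = 535 kN.
Bearing: edge l_c = 18, r_n = 203 kN; interior l_c = 66, r_n = 496.3 kN; R_n = 203 + 3·496.3 = 1692 kN → 1270 kN.
Block shear: A_gv = 6000, A_nv = 4180, A_nt = 640 mm²; R_n = min(0.6F_uA_nv, 0.6F_yA_gv) + U_bs·F_u·A_nt = 1480 kN → 1110 kN.
Bolt shear governs: 535 kN.

535 kN (bolt shear governs)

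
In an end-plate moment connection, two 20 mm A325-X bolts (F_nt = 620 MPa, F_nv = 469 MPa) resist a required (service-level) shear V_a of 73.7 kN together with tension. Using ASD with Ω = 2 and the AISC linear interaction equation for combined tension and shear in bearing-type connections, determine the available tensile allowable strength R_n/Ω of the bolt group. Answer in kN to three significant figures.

A_b = π·20²/4 = 314.2 mm²; f_rv = 73.7 × 1000 / (2 × 314.2) = 117.3 MPa.
F'_nt = 1.3 F_nt − (Ω F_nt / F_nv) f_rv = 1.3·620 − (2·620/469)·117.3 = 495.9 MPa, capped at F_nt → F'_nt = 495.9 MPa.
R_n = F'_nt · A_b · n = 495.9 × 314.2 × 2 / 1000 = 311.6 kN.
Allowable strength R_n/Ω = 311.6 / 2 = 156 kN.

156 kN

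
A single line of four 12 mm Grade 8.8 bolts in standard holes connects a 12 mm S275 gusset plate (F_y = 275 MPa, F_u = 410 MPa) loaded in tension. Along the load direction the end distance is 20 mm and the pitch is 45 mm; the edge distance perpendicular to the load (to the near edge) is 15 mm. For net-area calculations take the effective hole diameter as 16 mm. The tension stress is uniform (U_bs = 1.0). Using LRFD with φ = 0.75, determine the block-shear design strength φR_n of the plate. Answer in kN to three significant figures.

Shear plane L_v = 20 + 3·45 = 155 mm; A_gv = 155 × 12 = 1860 mm².
A_nv = (155 − 3.5·16) × 12 = 1188 mm².
A_nt = (15 − 0.5·16) × 12 = 84 mm².
0.6 F_u A_nv = 292.2 kN; 0.6 F_y A_gv = 306.9 kN → shear rupture governs the shear term.
R_n = 292.2 + 1.0 × 410 × 84 / 1000 = 326.7 kN.
Design strength φR_n = 0.75 × 326.7 = 245 kN.

245 kN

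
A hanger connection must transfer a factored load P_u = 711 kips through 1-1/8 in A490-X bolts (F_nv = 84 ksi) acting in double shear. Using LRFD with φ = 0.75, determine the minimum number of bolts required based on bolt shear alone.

A_b = π·1.125²/4 = 0.994 in².
Per-bolt design strength φR_n = 0.75 × 84 × 0.994 × 2 = 125.2 kips.
n ≥ 711 / 125.2 = 5.677 → use 6 bolts.

6 bolts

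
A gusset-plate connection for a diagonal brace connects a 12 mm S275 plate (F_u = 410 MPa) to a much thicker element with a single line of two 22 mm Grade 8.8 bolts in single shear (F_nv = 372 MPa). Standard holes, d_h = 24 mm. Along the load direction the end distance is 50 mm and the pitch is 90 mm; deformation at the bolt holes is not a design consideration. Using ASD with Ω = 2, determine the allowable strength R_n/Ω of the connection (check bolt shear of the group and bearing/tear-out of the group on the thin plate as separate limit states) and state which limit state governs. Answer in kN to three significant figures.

Bolt shear: A_b = π·22²/4 = 380.1 mm²; R_n = 372 × 380.1 × 2 × 1 / 1000 = 282.8 kN → 282.8 / 2 = 141 kN.
Bearing (1.5 l_c t F_u ≤ 3.0 d t F_u): upper limit = 3.0·22·12·410 / 1000 = 324.7 kN.
  Edge l_c = 50 − 24/2 = 38 → r_n = 280.4 kN; interior l_c = 90 − 24 = 66 → r_n = 324.7 kN.
  R_n,bearing = 1·280.4 + 1·324.7 = 605.2 kN → 605.2 / 2 = 303 kN.
Bolt shear governs: 141 kN.

141 kN (bolt shear governs)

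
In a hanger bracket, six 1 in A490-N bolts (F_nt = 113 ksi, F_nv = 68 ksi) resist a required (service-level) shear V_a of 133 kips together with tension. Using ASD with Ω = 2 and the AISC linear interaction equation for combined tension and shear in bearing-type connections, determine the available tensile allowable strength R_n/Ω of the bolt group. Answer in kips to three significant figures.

A_b = π·1²/4 = 0.7854 in²; f_rv = 133 / (6 × 0.7854) = 28.22 ksi.
F'_nt = 1.3 F_nt − (Ω F_nt / F_nv) f_rv = 1.3·113 − (2·113/68)·28.22 = 53.1 ksi, capped at F_nt → F'_nt = 53.1 ksi.
R_n = F'_nt · A_b · n = 53.1 × 0.7854 × 6 = 250.2 kips.
Allowable strength R_n/Ω = 250.2 / 2 = 125 kips.

125 kips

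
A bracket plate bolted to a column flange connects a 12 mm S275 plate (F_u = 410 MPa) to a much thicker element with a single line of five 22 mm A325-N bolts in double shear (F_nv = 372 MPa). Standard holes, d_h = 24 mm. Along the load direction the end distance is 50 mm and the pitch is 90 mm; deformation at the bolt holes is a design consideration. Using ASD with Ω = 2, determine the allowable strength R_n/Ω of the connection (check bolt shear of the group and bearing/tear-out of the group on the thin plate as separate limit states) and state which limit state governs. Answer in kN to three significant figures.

632 kN (bearing governs)

Bolt shear: A_b = π·22²/4 = 380.1 mm²; R_n = 372 × 380.1 × 5 × 2 / 1000 = 1414 kN → 1414 / 2 = 707 kN.
Bearing (1.2 l_c t F_u ≤ 2.4 d t F_u): upper limit = 2.4·22·12·410 / 1000 = 259.8 kN.
  Edge l_c = 50 − 24/2 = 38 → r_n = 224.4 kN; interior l_c = 90 − 24 = 66 → r_n = 259.8 kN.
  R_n,bearing = 1·224.4 + 4·259.8 = 1263 kN → 1263 / 2 = 632 kN.
Bearing governs: 632 kN.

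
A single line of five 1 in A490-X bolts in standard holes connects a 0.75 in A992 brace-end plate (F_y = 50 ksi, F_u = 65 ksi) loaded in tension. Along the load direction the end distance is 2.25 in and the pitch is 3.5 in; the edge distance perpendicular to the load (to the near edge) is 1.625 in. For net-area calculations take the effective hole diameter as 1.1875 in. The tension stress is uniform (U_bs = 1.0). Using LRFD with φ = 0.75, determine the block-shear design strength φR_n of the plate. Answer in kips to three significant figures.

277 kips

Shear plane L_v = 2.25 + 4·3.5 = 16.25 in; A_gv = 16.25 × 0.75 = 12.19 in².
A_nv = (16.25 − 4.5·1.1875) × 0.75 = 8.18 in².
A_nt = (1.625 − 0.5·1.1875) × 0.75 = 0.7734 in².
0.6 F_u A_nv = 319 kips; 0.6 F_y A_gv = 365.6 kips → shear rupture governs the shear term.
R_n = 319 + 1.0 × 65 × 0.7734 = 369.3 kips.
Design strength φR_n = 0.75 × 369.3 = 277 kips.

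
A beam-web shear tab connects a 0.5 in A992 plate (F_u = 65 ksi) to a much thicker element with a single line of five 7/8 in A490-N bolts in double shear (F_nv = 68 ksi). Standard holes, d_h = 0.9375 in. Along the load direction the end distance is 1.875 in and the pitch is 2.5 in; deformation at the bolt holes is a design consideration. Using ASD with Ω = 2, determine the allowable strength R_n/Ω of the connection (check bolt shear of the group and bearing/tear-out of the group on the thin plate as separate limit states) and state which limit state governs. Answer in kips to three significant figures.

149 kips (bearing governs)

Bolt shear: A_b = π·0.875²/4 = 0.6013 in²; R_n = 68 × 0.6013 × 5 × 2 = 408.9 kips → 408.9 / 2 = 204 kips.
Bearing (1.2 l_c t F_u ≤ 2.4 d t F_u): upper limit = 2.4·0.875·0.5·65 = 68.25 kips.
  Edge l_c = 1.875 − 0.9375/2 = 1.406 → r_n = 54.84 kips; interior l_c = 2.5 − 0.9375 = 1.562 → r_n = 60.94 kips.
  R_n,bearing = 1·54.84 + 4·60.94 = 298.6 kips → 298.6 / 2 = 149 kips.
Bearing governs: 149 kips.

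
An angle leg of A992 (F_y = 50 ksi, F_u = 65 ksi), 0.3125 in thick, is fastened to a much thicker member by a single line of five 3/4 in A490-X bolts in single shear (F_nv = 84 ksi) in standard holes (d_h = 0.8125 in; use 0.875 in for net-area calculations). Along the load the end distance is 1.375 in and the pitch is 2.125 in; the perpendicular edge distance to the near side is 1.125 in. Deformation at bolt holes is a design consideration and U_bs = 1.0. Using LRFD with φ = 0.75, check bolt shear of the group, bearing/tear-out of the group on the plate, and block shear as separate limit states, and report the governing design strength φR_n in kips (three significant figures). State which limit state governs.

64.7 kips (block shear governs)

Bolt shear: A_b = π·0.75²/4 = 0.4418 in²; R_n = 84 × 0.4418 × 5 × 1 = 185.6 kips → 0.75 × 185.6 = 139 kips.
Bearing: edge l_c = 0.9688, r_n = 23.61 kips; interior l_c = 1.312, r_n = 31.99 kips; R_n = 23.61 + 4·31.99 = 151.6 kips → 114 kips.
Block shear: A_gv = 3.086, A_nv = 1.855, A_nt = 0.2148 in²; R_n = min(0.6F_uA_nv, 0.6F_yA_gv) + U_bs·F_u·A_nt = 86.33 kips → 64.7 kips.
Block shear governs: 64.7 kips.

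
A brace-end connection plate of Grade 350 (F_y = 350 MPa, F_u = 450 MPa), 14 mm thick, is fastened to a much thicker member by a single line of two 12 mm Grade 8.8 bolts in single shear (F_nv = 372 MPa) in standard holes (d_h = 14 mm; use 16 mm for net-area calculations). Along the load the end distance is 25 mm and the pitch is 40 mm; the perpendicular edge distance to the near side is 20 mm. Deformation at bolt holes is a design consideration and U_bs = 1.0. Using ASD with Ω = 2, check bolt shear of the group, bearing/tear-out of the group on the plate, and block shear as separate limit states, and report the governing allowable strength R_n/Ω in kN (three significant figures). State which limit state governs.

Bolt shear: A_b = π·12²/4 = 113.1 mm²; R_n = 372 × 113.1 × 2 × 1 / 1000 = 84.14 kN → 84.14 / 2 = 42.1 kN.
Bearing: edge l_c = 18, r_n = 136.1 kN; interior l_c = 26, r_n = 181.4 kN; R_n = 136.1 + 1·181.4 = 317.5 kN → 159 kN.
Block shear: A_gv = 910, A_nv = 574, A_nt = 168 mm²; R_n = min(0.6F_uA_nv, 0.6F_yA_gv) + U_bs·F_u·A_nt = 230.6 kN → 115 kN.
Bolt shear governs: 42.1 kN.

42.1 kN (bolt shear governs)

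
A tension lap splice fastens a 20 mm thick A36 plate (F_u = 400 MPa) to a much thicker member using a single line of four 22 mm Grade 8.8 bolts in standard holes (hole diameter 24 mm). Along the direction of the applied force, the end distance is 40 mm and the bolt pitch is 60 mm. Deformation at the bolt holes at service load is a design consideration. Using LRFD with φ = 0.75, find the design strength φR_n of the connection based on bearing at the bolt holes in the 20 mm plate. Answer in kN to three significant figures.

979 kN

Per bolt r_n = 1.2 l_c t F_u ≤ 2.4 d t F_u; upper limit = 2.4 × 22 × 20 × 400 / 1000 = 422.4 kN.
Edge bolt: l_c = 40 − 24/2 = 28 mm → 1.2 × 28 × 20 × 400 / 1000 = 268.8 → r_n = 268.8 kN.
Interior bolts: l_c = 60 − 24 = 36 mm → 1.2 × 36 × 20 × 400 / 1000 = 345.6 → r_n = 345.6 kN.
R_n = 1 × 268.8 + 3 × 345.6 = 1306 kN.
Design strength φR_n = 0.75 × 1306 = 979 kN.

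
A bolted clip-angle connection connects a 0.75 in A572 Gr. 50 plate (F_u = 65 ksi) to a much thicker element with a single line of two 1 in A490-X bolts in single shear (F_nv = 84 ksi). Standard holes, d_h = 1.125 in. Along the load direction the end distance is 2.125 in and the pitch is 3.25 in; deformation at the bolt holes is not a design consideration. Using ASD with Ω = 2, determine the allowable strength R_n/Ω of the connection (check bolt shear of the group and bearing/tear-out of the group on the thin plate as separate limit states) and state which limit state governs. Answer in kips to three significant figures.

66 kips (bolt shear governs)

Bolt shear: A_b = π·1²/4 = 0.7854 in²; R_n = 84 × 0.7854 × 2 × 1 = 131.9 kips → 131.9 / 2 = 66 kips.
Bearing (1.5 l_c t F_u ≤ 3.0 d t F_u): upper limit = 3.0·1·0.75·65 = 146.2 kips.
  Edge l_c = 2.125 − 1.125/2 = 1.562 → r_n = 114.3 kips; interior l_c = 3.25 − 1.125 = 2.125 → r_n = 146.2 kips.
  R_n,bearing = 1·114.3 + 1·146.2 = 260.5 kips → 260.5 / 2 = 130 kips.
Bolt shear governs: 66 kips.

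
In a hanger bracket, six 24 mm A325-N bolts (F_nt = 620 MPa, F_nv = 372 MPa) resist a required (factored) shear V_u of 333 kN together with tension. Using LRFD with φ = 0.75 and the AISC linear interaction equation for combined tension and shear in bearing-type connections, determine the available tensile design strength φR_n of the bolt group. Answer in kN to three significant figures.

A_b = π·24²/4 = 452.4 mm²; f_rv = 333 × 1000 / (6 × 452.4) = 122.7 MPa.
F'_nt = 1.3 F_nt − (F_nt / φF_nv) f_rv = 1.3·620 − (620/(0.75·372))·122.7 = 533.4 MPa, capped at F_nt → F'_nt = 533.4 MPa.
R_n = F'_nt · A_b · n = 533.4 × 452.4 × 6 / 1000 = 1448 kN.
Design strength φR_n = 0.75 × 1448 = 1090 kN.

1090 kN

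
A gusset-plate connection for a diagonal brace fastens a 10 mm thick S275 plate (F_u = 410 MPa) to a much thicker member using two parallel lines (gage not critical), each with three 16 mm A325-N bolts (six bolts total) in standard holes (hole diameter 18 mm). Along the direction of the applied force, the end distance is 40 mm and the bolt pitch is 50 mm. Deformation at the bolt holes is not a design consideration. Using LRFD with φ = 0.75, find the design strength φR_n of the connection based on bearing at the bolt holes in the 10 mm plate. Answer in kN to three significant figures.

Per bolt r_n = 1.5 l_c t F_u ≤ 3.0 d t F_u; upper limit = 3.0 × 16 × 10 × 410 / 1000 = 196.8 kN.
Edge bolt: l_c = 40 − 18/2 = 31 mm → 1.5 × 31 × 10 × 410 / 1000 = 190.7 → r_n = 190.7 kN.
Interior bolts: l_c = 50 − 18 = 32 mm → 1.5 × 32 × 10 × 410 / 1000 = 196.8 → r_n = 196.8 kN.
R_n = 2 × 190.7 + 4 × 196.8 = 1168 kN.
Design strength φR_n = 0.75 × 1168 = 876 kN.

876 kN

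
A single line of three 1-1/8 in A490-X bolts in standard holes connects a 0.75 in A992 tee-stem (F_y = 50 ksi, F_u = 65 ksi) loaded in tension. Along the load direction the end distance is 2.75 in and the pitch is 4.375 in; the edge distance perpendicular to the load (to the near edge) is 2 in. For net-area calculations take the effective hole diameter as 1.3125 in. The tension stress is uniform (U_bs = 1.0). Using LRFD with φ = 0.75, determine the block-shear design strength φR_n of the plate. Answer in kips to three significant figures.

Shear plane L_v = 2.75 + 2·4.375 = 11.5 in; A_gv = 11.5 × 0.75 = 8.625 in².
A_nv = (11.5 − 2.5·1.3125) × 0.75 = 6.164 in².
A_nt = (2 − 0.5·1.3125) × 0.75 = 1.008 in².
0.6 F_u A_nv = 240.4 kips; 0.6 F_y A_gv = 258.8 kips → shear rupture governs the shear term.
R_n = 240.4 + 1.0 × 65 × 1.008 = 305.9 kips.
Design strength φR_n = 0.75 × 305.9 = 229 kips.

229 kips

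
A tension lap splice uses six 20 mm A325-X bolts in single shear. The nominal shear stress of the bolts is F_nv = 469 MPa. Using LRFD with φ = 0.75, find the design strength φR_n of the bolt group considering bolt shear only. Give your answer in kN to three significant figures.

A_b = π × 20² / 4 = 314.2 mm².
R_n = F_nv · A_b · n · n_s = 469 × 314.2 × 6 × 1 / 1000 = 884 kN.
Design strength φR_n = 0.75 × 884 = 663 kN.

663 kN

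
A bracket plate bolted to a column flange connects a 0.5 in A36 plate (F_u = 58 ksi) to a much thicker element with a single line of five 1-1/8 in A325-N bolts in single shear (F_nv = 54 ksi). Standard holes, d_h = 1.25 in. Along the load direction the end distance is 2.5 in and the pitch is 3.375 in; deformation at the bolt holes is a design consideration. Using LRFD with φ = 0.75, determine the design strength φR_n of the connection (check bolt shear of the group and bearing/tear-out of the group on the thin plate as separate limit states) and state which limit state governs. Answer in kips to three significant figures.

201 kips (bolt shear governs)

Bolt shear: A_b = π·1.125²/4 = 0.994 in²; R_n = 54 × 0.994 × 5 × 1 = 268.4 kips → 0.75 × 268.4 = 201 kips.
Bearing (1.2 l_c t F_u ≤ 2.4 d t F_u): upper limit = 2.4·1.125·0.5·58 = 78.3 kips.
  Edge l_c = 2.5 − 1.25/2 = 1.875 → r_n = 65.25 kips; interior l_c = 3.375 − 1.25 = 2.125 → r_n = 73.95 kips.
  R_n,bearing = 1·65.25 + 4·73.95 = 361 kips → 0.75 × 361 = 271 kips.
Bolt shear governs: 201 kips.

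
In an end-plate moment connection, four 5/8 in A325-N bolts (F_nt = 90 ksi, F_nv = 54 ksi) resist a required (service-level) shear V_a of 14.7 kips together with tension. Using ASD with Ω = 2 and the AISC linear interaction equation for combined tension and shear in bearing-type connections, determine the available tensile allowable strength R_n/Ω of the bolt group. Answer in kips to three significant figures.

47.3 kips

A_b = π·0.625²/4 = 0.3068 in²; f_rv = 14.7 / (4 × 0.3068) = 11.98 ksi.
F'_nt = 1.3 F_nt − (Ω F_nt / F_nv) f_rv = 1.3·90 − (2·90/54)·11.98 = 77.07 ksi, capped at F_nt → F'_nt = 77.07 ksi.
R_n = F'_nt · A_b · n = 77.07 × 0.3068 × 4 = 94.58 kips.
Allowable strength R_n/Ω = 94.58 / 2 = 47.3 kips.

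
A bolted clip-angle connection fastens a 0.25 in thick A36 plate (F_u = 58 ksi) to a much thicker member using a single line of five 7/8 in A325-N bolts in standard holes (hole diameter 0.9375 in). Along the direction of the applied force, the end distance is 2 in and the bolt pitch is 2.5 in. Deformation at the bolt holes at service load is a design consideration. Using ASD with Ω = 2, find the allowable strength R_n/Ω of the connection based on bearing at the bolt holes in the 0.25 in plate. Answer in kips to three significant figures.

67.7 kips

Per bolt r_n = 1.2 l_c t F_u ≤ 2.4 d t F_u; upper limit = 2.4 × 0.875 × 0.25 × 58 = 30.45 kips.
Edge bolt: l_c = 2 − 0.9375/2 = 1.531 in → 1.2 × 1.531 × 0.25 × 58 = 26.64 → r_n = 26.64 kips.
Interior bolts: l_c = 2.5 − 0.9375 = 1.562 in → 1.2 × 1.562 × 0.25 × 58 = 27.19 → r_n = 27.19 kips.
R_n = 1 × 26.64 + 4 × 27.19 = 135.4 kips.
Allowable strength R_n/Ω = 135.4 / 2 = 67.7 kips.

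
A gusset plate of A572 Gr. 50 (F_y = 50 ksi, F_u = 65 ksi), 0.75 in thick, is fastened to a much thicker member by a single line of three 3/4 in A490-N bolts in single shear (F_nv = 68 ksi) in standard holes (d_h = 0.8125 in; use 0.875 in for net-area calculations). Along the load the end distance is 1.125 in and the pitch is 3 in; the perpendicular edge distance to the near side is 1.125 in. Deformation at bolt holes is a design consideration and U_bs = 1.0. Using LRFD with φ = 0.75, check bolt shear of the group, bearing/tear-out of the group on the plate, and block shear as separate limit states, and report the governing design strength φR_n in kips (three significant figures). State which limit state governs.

Bolt shear: A_b = π·0.75²/4 = 0.4418 in²; R_n = 68 × 0.4418 × 3 × 1 = 90.12 kips → 0.75 × 90.12 = 67.6 kips.
Bearing: edge l_c = 0.7188, r_n = 42.05 kips; interior l_c = 2.188, r_n = 87.75 kips; R_n = 42.05 + 2·87.75 = 217.5 kips → 163 kips.
Block shear: A_gv = 5.344, A_nv = 3.703, A_nt = 0.5156 in²; R_n = min(0.6F_uA_nv, 0.6F_yA_gv) + U_bs·F_u·A_nt = 177.9 kips → 133 kips.
Bolt shear governs: 67.6 kips.

67.6 kips (bolt shear governs)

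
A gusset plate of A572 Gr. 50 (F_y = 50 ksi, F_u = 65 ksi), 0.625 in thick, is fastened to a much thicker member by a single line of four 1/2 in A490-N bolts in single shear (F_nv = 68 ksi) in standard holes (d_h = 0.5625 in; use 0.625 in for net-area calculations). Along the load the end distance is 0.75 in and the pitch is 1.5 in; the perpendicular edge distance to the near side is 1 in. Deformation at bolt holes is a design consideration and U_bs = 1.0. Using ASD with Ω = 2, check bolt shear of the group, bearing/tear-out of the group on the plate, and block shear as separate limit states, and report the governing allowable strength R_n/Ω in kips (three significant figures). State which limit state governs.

26.7 kips (bolt shear governs)

Bolt shear: A_b = π·0.5²/4 = 0.1963 in²; R_n = 68 × 0.1963 × 4 × 1 = 53.41 kips → 53.41 / 2 = 26.7 kips.
Bearing: edge l_c = 0.4688, r_n = 22.85 kips; interior l_c = 0.9375, r_n = 45.7 kips; R_n = 22.85 + 3·45.7 = 160 kips → 80 kips.
Block shear: A_gv = 3.281, A_nv = 1.914, A_nt = 0.4297 in²; R_n = min(0.6F_uA_nv, 0.6F_yA_gv) + U_bs·F_u·A_nt = 102.6 kips → 51.3 kips.
Bolt shear governs: 26.7 kips.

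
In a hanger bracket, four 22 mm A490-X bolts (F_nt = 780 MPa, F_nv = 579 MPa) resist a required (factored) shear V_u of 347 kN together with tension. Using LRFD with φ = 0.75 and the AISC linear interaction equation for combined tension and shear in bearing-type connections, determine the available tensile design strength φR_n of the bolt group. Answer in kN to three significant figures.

689 kN

A_b = π·22²/4 = 380.1 mm²; f_rv = 347 × 1000 / (4 × 380.1) = 228.2 MPa.
F'_nt = 1.3 F_nt − (F_nt / φF_nv) f_rv = 1.3·780 − (780/(0.75·579))·228.2 = 604.1 MPa, capped at F_nt → F'_nt = 604.1 MPa.
R_n = F'_nt · A_b · n = 604.1 × 380.1 × 4 / 1000 = 918.5 kN.
Design strength φR_n = 0.75 × 918.5 = 689 kN.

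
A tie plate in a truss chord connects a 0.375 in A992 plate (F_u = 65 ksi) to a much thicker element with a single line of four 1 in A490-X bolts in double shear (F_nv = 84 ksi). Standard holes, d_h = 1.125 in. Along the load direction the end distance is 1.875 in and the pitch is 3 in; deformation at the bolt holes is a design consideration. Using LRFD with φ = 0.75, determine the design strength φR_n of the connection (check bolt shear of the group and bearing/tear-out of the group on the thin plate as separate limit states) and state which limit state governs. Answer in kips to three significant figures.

Bolt shear: A_b = π·1²/4 = 0.7854 in²; R_n = 84 × 0.7854 × 4 × 2 = 527.8 kips → 0.75 × 527.8 = 396 kips.
Bearing (1.2 l_c t F_u ≤ 2.4 d t F_u): upper limit = 2.4·1·0.375·65 = 58.5 kips.
  Edge l_c = 1.875 − 1.125/2 = 1.312 → r_n = 38.39 kips; interior l_c = 3 − 1.125 = 1.875 → r_n = 54.84 kips.
  R_n,bearing = 1·38.39 + 3·54.84 = 202.9 kips → 0.75 × 202.9 = 152 kips.
Bearing governs: 152 kips.

152 kips (bearing governs)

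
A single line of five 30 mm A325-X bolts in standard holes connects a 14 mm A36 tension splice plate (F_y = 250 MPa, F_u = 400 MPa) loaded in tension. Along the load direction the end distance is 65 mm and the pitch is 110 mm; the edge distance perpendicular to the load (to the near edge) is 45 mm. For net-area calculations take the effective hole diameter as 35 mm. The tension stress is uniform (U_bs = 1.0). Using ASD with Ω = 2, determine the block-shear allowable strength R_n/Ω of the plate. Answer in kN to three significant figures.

Shear plane L_v = 65 + 4·110 = 505 mm; A_gv = 505 × 14 = 7070 mm².
A_nv = (505 − 4.5·35) × 14 = 4865 mm².
A_nt = (45 − 0.5·35) × 14 = 385 mm².
0.6 F_u A_nv = 1168 kN; 0.6 F_y A_gv = 1060 kN → shear yielding governs the shear term.
R_n = 1060 + 1.0 × 400 × 385 / 1000 = 1214 kN.
Allowable strength R_n/Ω = 1214 / 2 = 607 kN.

607 kN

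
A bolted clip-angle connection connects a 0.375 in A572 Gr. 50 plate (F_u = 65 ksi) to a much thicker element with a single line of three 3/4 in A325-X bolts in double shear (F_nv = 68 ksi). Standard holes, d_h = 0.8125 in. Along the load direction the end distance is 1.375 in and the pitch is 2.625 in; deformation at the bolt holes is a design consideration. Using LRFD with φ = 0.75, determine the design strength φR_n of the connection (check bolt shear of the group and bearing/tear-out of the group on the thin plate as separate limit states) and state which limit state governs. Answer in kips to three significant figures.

87.1 kips (bearing governs)

Bolt shear: A_b = π·0.75²/4 = 0.4418 in²; R_n = 68 × 0.4418 × 3 × 2 = 180.2 kips → 0.75 × 180.2 = 135 kips.
Bearing (1.2 l_c t F_u ≤ 2.4 d t F_u): upper limit = 2.4·0.75·0.375·65 = 43.87 kips.
  Edge l_c = 1.375 − 0.8125/2 = 0.9688 → r_n = 28.34 kips; interior l_c = 2.625 − 0.8125 = 1.812 → r_n = 43.87 kips.
  R_n,bearing = 1·28.34 + 2·43.87 = 116.1 kips → 0.75 × 116.1 = 87.1 kips.
Bearing governs: 87.1 kips.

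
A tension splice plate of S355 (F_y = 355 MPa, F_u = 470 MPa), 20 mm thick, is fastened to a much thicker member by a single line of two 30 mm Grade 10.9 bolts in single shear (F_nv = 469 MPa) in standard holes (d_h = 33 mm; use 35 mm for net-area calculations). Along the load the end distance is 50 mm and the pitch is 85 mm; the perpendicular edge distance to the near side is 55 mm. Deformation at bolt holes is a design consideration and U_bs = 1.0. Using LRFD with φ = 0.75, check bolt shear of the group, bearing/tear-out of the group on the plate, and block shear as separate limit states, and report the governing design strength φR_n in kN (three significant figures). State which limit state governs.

497 kN (bolt shear governs)

Bolt shear: A_b = π·30²/4 = 706.9 mm²; R_n = 469 × 706.9 × 2 × 1 / 1000 = 663 kN → 0.75 × 663 = 497 kN.
Bearing: edge l_c = 33.5, r_n = 377.9 kN; interior l_c = 52, r_n = 586.6 kN; R_n = 377.9 + 1·586.6 = 964.4 kN → 723 kN.
Block shear: A_gv = 2700, A_nv = 1650, A_nt = 750 mm²; R_n = min(0.6F_uA_nv, 0.6F_yA_gv) + U_bs·F_u·A_nt = 817.8 kN → 613 kN.
Bolt shear governs: 497 kN.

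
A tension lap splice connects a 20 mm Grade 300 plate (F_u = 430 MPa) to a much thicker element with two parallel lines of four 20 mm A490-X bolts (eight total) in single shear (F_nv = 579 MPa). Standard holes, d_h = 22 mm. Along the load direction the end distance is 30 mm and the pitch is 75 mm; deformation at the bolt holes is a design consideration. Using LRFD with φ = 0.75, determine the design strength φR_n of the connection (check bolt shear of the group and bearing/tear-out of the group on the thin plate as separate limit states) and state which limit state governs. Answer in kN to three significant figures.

1090 kN (bolt shear governs)

Bolt shear: A_b = π·20²/4 = 314.2 mm²; R_n = 579 × 314.2 × 8 × 1 / 1000 = 1455 kN → 0.75 × 1455 = 1090 kN.
Bearing (1.2 l_c t F_u ≤ 2.4 d t F_u): upper limit = 2.4·20·20·430 / 1000 = 412.8 kN.
  Edge l_c = 30 − 22/2 = 19 → r_n = 196.1 kN; interior l_c = 75 − 22 = 53 → r_n = 412.8 kN.
  R_n,bearing = 2·196.1 + 6·412.8 = 2869 kN → 0.75 × 2869 = 2150 kN.
Bolt shear governs: 1090 kN.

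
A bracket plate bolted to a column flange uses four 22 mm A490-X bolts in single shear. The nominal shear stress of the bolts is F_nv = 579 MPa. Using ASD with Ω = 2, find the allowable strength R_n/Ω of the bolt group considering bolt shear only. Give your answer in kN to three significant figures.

440 kN

A_b = π × 22² / 4 = 380.1 mm².
R_n = F_nv · A_b · n · n_s = 579 × 380.1 × 4 × 1 / 1000 = 880.4 kN.
Allowable strength R_n/Ω = 880.4 / 2 = 440 kN.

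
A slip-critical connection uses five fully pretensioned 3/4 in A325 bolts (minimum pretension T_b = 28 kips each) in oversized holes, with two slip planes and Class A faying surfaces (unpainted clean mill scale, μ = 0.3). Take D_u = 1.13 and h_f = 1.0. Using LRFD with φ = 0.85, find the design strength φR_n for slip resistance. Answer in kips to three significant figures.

R_n = μ · D_u · h_f · T_b · n_s · n_b = 0.3 × 1.13 × 1.0 × 28 × 2 × 5 = 94.92 kips.
Design strength φR_n = 0.85 × 94.92 = 80.7 kips.

80.7 kips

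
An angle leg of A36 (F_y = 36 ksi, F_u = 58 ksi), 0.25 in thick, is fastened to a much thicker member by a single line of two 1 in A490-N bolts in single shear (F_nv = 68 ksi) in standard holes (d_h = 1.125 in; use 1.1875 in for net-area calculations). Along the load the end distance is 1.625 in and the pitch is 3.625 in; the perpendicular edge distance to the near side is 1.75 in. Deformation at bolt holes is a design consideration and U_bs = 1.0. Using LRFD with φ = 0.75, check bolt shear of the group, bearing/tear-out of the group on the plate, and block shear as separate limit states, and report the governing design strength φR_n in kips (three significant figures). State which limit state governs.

Bolt shear: A_b = π·1²/4 = 0.7854 in²; R_n = 68 × 0.7854 × 2 × 1 = 106.8 kips → 0.75 × 106.8 = 80.1 kips.
Bearing: edge l_c = 1.062, r_n = 18.49 kips; interior l_c = 2.5, r_n = 34.8 kips; R_n = 18.49 + 1·34.8 = 53.29 kips → 40 kips.
Block shear: A_gv = 1.312, A_nv = 0.8672, A_nt = 0.2891 in²; R_n = min(0.6F_uA_nv, 0.6F_yA_gv) + U_bs·F_u·A_nt = 45.12 kips → 33.8 kips.
Block shear governs: 33.8 kips.

33.8 kips (block shear governs)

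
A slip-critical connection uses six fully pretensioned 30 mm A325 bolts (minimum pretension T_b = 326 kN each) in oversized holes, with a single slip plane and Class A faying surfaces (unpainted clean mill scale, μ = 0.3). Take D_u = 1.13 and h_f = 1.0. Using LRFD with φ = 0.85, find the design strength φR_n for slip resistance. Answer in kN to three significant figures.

R_n = μ · D_u · h_f · T_b · n_s · n_b = 0.3 × 1.13 × 1.0 × 326 × 1 × 6 = 663.1 kN.
Design strength φR_n = 0.85 × 663.1 = 564 kN.

564 kN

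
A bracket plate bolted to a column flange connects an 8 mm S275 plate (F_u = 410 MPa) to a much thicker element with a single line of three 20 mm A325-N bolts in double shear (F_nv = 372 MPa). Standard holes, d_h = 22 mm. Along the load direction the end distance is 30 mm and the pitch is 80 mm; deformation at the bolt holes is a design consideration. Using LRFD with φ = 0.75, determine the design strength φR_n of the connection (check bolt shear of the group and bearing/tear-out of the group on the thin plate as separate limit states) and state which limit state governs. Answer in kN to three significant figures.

Bolt shear: A_b = π·20²/4 = 314.2 mm²; R_n = 372 × 314.2 × 3 × 2 / 1000 = 701.2 kN → 0.75 × 701.2 = 526 kN.
Bearing (1.2 l_c t F_u ≤ 2.4 d t F_u): upper limit = 2.4·20·8·410 / 1000 = 157.4 kN.
  Edge l_c = 30 − 22/2 = 19 → r_n = 74.78 kN; interior l_c = 80 − 22 = 58 → r_n = 157.4 kN.
  R_n,bearing = 1·74.78 + 2·157.4 = 389.7 kN → 0.75 × 389.7 = 292 kN.
Bearing governs: 292 kN.

292 kN (bearing governs)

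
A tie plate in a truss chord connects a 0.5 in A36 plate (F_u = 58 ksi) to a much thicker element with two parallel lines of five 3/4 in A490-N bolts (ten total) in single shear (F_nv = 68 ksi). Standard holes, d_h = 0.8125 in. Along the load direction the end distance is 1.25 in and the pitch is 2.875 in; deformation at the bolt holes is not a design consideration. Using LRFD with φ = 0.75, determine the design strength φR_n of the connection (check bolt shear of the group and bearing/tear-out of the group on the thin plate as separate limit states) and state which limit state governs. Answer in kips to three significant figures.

225 kips (bolt shear governs)

Bolt shear: A_b = π·0.75²/4 = 0.4418 in²; R_n = 68 × 0.4418 × 10 × 1 = 300.4 kips → 0.75 × 300.4 = 225 kips.
Bearing (1.5 l_c t F_u ≤ 3.0 d t F_u): upper limit = 3.0·0.75·0.5·58 = 65.25 kips.
  Edge l_c = 1.25 − 0.8125/2 = 0.8438 → r_n = 36.7 kips; interior l_c = 2.875 − 0.8125 = 2.062 → r_n = 65.25 kips.
  R_n,bearing = 2·36.7 + 8·65.25 = 595.4 kips → 0.75 × 595.4 = 447 kips.
Bolt shear governs: 225 kips.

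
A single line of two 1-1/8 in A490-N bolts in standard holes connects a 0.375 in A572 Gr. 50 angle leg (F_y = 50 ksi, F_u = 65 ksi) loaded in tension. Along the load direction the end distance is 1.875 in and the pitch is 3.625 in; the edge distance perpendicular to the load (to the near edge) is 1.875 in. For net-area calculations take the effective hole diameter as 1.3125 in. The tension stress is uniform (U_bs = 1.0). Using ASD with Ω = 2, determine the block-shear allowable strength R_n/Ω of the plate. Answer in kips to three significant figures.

Shear plane L_v = 1.875 + 1·3.625 = 5.5 in; A_gv = 5.5 × 0.375 = 2.062 in².
A_nv = (5.5 − 1.5·1.3125) × 0.375 = 1.324 in².
A_nt = (1.875 − 0.5·1.3125) × 0.375 = 0.457 in².
0.6 F_u A_nv = 51.64 kips; 0.6 F_y A_gv = 61.88 kips → shear rupture governs the shear term.
R_n = 51.64 + 1.0 × 65 × 0.457 = 81.35 kips.
Allowable strength R_n/Ω = 81.35 / 2 = 40.7 kips.

40.7 kips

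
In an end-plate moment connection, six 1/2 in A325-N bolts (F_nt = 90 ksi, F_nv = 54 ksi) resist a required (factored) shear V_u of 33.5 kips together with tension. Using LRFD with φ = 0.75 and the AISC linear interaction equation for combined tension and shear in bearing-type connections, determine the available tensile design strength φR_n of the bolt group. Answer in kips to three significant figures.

A_b = π·0.5²/4 = 0.1963 in²; f_rv = 33.5 / (6 × 0.1963) = 28.44 ksi.
F'_nt = 1.3 F_nt − (F_nt / φF_nv) f_rv = 1.3·90 − (90/(0.75·54))·28.44 = 53.81 ksi, capped at F_nt → F'_nt = 53.81 ksi.
R_n = F'_nt · A_b · n = 53.81 × 0.1963 × 6 = 63.39 kips.
Design strength φR_n = 0.75 × 63.39 = 47.5 kips.

47.5 kips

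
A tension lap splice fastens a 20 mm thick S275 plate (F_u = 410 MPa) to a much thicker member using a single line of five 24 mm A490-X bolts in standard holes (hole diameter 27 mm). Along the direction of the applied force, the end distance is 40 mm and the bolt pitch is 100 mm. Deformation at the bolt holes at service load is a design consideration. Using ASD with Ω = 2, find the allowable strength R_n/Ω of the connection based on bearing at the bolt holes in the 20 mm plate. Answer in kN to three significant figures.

1080 kN

Per bolt r_n = 1.2 l_c t F_u ≤ 2.4 d t F_u; upper limit = 2.4 × 24 × 20 × 410 / 1000 = 472.3 kN.
Edge bolt: l_c = 40 − 27/2 = 26.5 mm → 1.2 × 26.5 × 20 × 410 / 1000 = 260.8 → r_n = 260.8 kN.
Interior bolts: l_c = 100 − 27 = 73 mm → 1.2 × 73 × 20 × 410 / 1000 = 718.3 → r_n = 472.3 kN.
R_n = 1 × 260.8 + 4 × 472.3 = 2150 kN.
Allowable strength R_n/Ω = 2150 / 2 = 1080 kN.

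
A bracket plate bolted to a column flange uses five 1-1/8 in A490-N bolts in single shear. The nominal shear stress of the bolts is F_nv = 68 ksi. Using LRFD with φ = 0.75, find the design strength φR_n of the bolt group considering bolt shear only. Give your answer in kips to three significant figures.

253 kips

A_b = π × 1.125² / 4 = 0.994 in².
R_n = F_nv · A_b · n · n_s = 68 × 0.994 × 5 × 1 = 338 kips.
Design strength φR_n = 0.75 × 338 = 253 kips.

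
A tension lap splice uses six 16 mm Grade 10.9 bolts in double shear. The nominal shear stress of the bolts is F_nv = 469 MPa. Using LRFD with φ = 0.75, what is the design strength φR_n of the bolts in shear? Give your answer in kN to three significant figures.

849 kN

A_b = π × 16² / 4 = 201.1 mm².
R_n = F_nv · A_b · n · n_s = 469 × 201.1 × 6 × 2 / 1000 = 1132 kN.
Design strength φR_n = 0.75 × 1132 = 849 kN.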